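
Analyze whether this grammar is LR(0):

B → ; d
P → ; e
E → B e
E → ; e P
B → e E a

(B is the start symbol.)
Augment with B' → B and build the canonical LR(0) collection (I0 = CLOSURE({[B' → . B]}), then GOTO on every symbol after a dot until no new states appear). It has 14 states:
  I0: { [B → . ; d], [B → . e E a], [B' → . B] }  — shift
  I1: { [B → ; . d] }  — shift
  I2: { [B' → B .] }  — accept
  I3: { [B → . ; d], [B → . e E a], [B → e . E a], [E → . ; e P], [E → . B e] }  — shift
  I4: { [B → ; . d], [E → ; . e P] }  — shift
  I5: { [E → B . e] }  — shift
  I6: { [B → e E . a] }  — shift
  I7: { [B → e E a .] }  — reduce
  I8: { [E → B e .] }  — reduce
  I9: { [B → ; d .] }  — reduce
  I10: { [E → ; e . P], [P → . ; e] }  — shift
  I11: { [P → ; . e] }  — shift
  I12: { [E → ; e P .] }  — reduce
  I13: { [P → ; e .] }  — reduce

Every state is either a pure shift/goto state or contains exactly one complete item and nothing to shift — no conflicts. The grammar is LR(0).

Answer: Yes, the grammar is LR(0)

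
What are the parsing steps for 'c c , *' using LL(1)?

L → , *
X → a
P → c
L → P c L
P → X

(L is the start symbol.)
Stack is shown with the top on the left.

Stack    Input      Action
--------------------------
L $      c c , * $  output L → P c L
P c L $  c c , * $  output P → c
c c L $  c c , * $  match 'c'
c L $    c , * $    match 'c'
L $      , * $      output L → , *
, * $    , * $      match ','
* $      * $        match '*'
$        $          accept

The string is accepted.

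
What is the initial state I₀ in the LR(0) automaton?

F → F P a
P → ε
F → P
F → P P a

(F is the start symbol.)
{ [F → . F P a], [F → . P P a], [F → . P], [F' → . F], [P → .] }

First, augment the grammar with F' → F
I₀ = CLOSURE({ [F' → . F] }):
  [F' → . F] has the dot before F: add [F → . F P a], [F → . P], [F → . P P a]
  [F → . P] has the dot before P: add [P → .]
No further items can be added.

I₀ = { [F → . F P a], [F → . P P a], [F → . P], [F' → . F], [P → .] }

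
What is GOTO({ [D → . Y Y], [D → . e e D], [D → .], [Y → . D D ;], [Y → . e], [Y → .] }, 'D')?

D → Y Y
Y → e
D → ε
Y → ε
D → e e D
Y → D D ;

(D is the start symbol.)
{ [D → . Y Y], [D → . e e D], [D → .], [Y → . D D ;], [Y → . e], [Y → .], [Y → D . D ;] }

GOTO(I, 'D') = CLOSURE({ [A → αX.β] : [A → α.Xβ] ∈ I, X = 'D' })

Items with dot before 'D', with the dot advanced:
  [Y → . D D ;] → [Y → D . D ;]
Closure of the advanced items:
  [Y → D . D ;] has the dot before D: add [D → . Y Y], [D → .], [D → . e e D]
  [D → . Y Y] has the dot before Y: add [Y → . e], [Y → .], [Y → . D D ;]

GOTO = { [D → . Y Y], [D → . e e D], [D → .], [Y → . D D ;], [Y → . e], [Y → .], [Y → D . D ;] }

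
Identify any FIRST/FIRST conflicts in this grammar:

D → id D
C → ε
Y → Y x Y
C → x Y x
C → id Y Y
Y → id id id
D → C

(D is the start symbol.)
Yes. D → id D / D → C on { 'id' }; Y → Y x Y / Y → id id id on { 'id' }

A FIRST/FIRST conflict occurs when two productions N → α and N → β for the same non-terminal have FIRST(α) ∩ FIRST(β) ≠ ∅ (with ε ∈ FIRST of a nullable right-hand side, so two nullable alternatives also conflict).

FIRST sets of the non-terminals at (or reachable through a nullable prefix from) the front of some alternative:
  FIRST(C) = { 'id', 'x', ε }
  FIRST(Y) = { 'id' }

Productions for D:
  D → id D: FIRST = { 'id' }
  D → C: FIRST = { 'id', 'x', ε }
Productions for C:
  C → ε: FIRST = { ε }
  C → x Y x: FIRST = { 'x' }
  C → id Y Y: FIRST = { 'id' }
Productions for Y:
  Y → Y x Y: FIRST = { 'id' }
  Y → id id id: FIRST = { 'id' }

Conflict for D: D → id D and D → C
  Overlap: { 'id' }
Conflict for Y: Y → Y x Y and Y → id id id
  Overlap: { 'id' }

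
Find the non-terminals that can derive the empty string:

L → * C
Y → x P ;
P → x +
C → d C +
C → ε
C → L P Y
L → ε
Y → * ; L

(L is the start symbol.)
A non-terminal is nullable if it can derive ε (the empty string): either it has an ε-production, or it has a production whose right-hand side consists entirely of nullable non-terminals.

ε-productions: C → ε, L → ε
So C, L are immediately nullable.
No further non-terminal can be added: every production for the remaining non-terminals contains a terminal or a non-nullable non-terminal.
Nullable = { 'C', 'L' }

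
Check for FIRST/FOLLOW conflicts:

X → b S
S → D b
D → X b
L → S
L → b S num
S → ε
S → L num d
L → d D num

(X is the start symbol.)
Nullable non-terminals: L, S.
FIRST sets used below: FIRST(S) = { 'b', 'd', 'num', ε }, FIRST(D) = { 'b' }, FIRST(L) = { 'b', 'd', 'num', ε }

L: nullable alternative(s) L → S; FOLLOW(L) = { 'num' }
  L → S: FIRST \ {ε} = { 'b', 'd', 'num' } — this is the only nullable alternative, skip
  L → b S num: FIRST \ {ε} = { 'b' } — disjoint from FOLLOW(L)
  L → d D num: FIRST \ {ε} = { 'd' } — disjoint from FOLLOW(L)

S: nullable alternative(s) S → ε; FOLLOW(S) = { $, 'b', 'num' }
  S → D b: FIRST \ {ε} = { 'b' } — overlaps FOLLOW(S) on { 'b' }: CONFLICT
  S → ε: FIRST \ {ε} = { } — this is the only nullable alternative, skip
  S → L num d: FIRST \ {ε} = { 'b', 'd', 'num' } — overlaps FOLLOW(S) on { 'b', 'num' }: CONFLICT

D, X have no nullable alternative, so no FIRST/FOLLOW check is needed there.

So the grammar has 2 FIRST/FOLLOW conflicts (marked CONFLICT above).

Answer: Yes. S → D b with FOLLOW(S) on { 'b' }; S → L num d with FOLLOW(S) on { 'b', 'num' }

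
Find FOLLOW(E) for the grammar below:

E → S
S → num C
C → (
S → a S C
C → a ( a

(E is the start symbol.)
E is the start symbol, so $ ∈ FOLLOW(E).
E does not occur on any right-hand side.

Taking the union: FOLLOW(E) = { $ }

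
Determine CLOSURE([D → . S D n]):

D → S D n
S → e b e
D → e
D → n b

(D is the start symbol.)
To compute CLOSURE, for each item [A → α.Bβ] where B is a non-terminal, add [B → .γ] for all productions B → γ; repeat for the newly added items until nothing changes.

Start with: [D → . S D n]
  [D → . S D n] has the dot before S: add [S → . e b e]
No further items can be added.

CLOSURE = { [D → . S D n], [S → . e b e] }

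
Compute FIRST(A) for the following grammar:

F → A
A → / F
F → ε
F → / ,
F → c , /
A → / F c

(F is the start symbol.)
To compute FIRST(A), examine every production with A on the left-hand side, reading each right-hand side left to right until a non-nullable symbol is reached.

From A → / F:
  - '/' is a terminal: add '/' and stop
From A → / F c:
  - '/' is a terminal: add '/' and stop

Collecting: FIRST(A) = { '/' }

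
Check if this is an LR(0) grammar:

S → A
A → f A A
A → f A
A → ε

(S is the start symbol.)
A grammar is LR(0) if no state in the canonical LR(0) collection has:
  - both a shift item (dot before a terminal) and a complete item (shift-reduce conflict), or
  - two or more complete items (reduce-reduce conflict; the accept item [S' → S .] counts as a complete item here).

Augment with S' → S and build the canonical LR(0) collection (I0 = CLOSURE({[S' → . S]}), then GOTO on every symbol after a dot until no new states appear). It has 6 states:
  I0: { [A → . f A A], [A → . f A], [A → .], [S → . A], [S' → . S] }  — shift, reduce
  I1: { [S → A .] }  — reduce
  I2: { [S' → S .] }  — accept
  I3: { [A → . f A A], [A → . f A], [A → .], [A → f . A A], [A → f . A] }  — shift, reduce
  I4: { [A → . f A A], [A → . f A], [A → .], [A → f A . A], [A → f A .] }  — shift, 2 reduces
  I5: { [A → f A A .] }  — reduce

Conflict in state I0:
  Shift-reduce conflict between [A → .] and [A → . f A]
So the grammar is NOT LR(0).

Answer: No. Shift-reduce conflict between [A → .] and [A → . f A]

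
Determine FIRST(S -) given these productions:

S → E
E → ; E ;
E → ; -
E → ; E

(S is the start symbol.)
{ ';' }

FIRST sets of the non-terminals involved (from the grammar, by fixed-point iteration):
  FIRST(S) = { ';' }

To compute FIRST(S -), process the symbols left to right:
Symbol S is a non-terminal. Add FIRST(S) \ {ε} = { ';' }
S is not nullable (ε ∉ FIRST(S)), so stop here.
FIRST(S -) = { ';' }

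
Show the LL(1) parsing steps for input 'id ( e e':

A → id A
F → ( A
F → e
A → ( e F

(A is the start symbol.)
LL(1) parsing maintains a stack (initially the start symbol over $) and the input. At each step: if the stack top is a terminal, match it against the current input token; if it is a non-terminal N, replace it with the RHS of M[N, lookahead] (the unique production whose predict set contains the lookahead).

Stack is shown with the top on the left.

Stack    Input       Action
---------------------------
A $      id ( e e $  output A → id A
id A $   id ( e e $  match 'id'
A $      ( e e $     output A → ( e F
( e F $  ( e e $     match '('
e F $    e e $       match 'e'
F $      e $         output F → e
e $      e $         match 'e'
$        $           accept

The string is accepted.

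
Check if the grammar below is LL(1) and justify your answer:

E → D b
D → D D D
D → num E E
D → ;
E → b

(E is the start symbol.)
No. Predict set conflict for D: { 'num' }

Relevant sets:
  FIRST(D) = { ';', 'num' }

For E:
  PREDICT(E → D b) = { ';', 'num' }
  PREDICT(E → b) = { 'b' }
For D:
  PREDICT(D → D D D) = { ';', 'num' }
  PREDICT(D → num E E) = { 'num' }
  PREDICT(D → ';') = { ';' }

Conflict found: Predict set conflict for D: { 'num' }
The grammar is NOT LL(1).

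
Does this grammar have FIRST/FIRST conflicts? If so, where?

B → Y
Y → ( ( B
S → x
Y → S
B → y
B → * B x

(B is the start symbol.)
No FIRST/FIRST conflicts.

A FIRST/FIRST conflict occurs when two productions N → α and N → β for the same non-terminal have FIRST(α) ∩ FIRST(β) ≠ ∅ (with ε ∈ FIRST of a nullable right-hand side, so two nullable alternatives also conflict).

FIRST sets of the non-terminals at (or reachable through a nullable prefix from) the front of some alternative:
  FIRST(Y) = { '(', 'x' }
  FIRST(S) = { 'x' }

Productions for B:
  B → Y: FIRST = { '(', 'x' }
  B → y: FIRST = { 'y' }
  B → * B x: FIRST = { '*' }
Productions for Y:
  Y → ( ( B: FIRST = { '(' }
  Y → S: FIRST = { 'x' }
S has only one production, so no FIRST/FIRST conflict is possible there.

All alternatives of each non-terminal have pairwise disjoint FIRST sets.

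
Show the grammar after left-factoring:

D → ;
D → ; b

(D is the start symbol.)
Left-factoring transforms A → αβ₁ | αβ₂ into A → αA' and A' → β₁ | β₂
(α is the longest common prefix among the alternatives). Repeat until
no nonterminal has two alternatives with a common prefix.

Round 1: D has alternatives sharing prefix ';'. Introduce D': D → ; D'
  Add: D' → ε
  Add: D' → b

No remaining common prefixes — done.

Resulting grammar:
D → ; D'
D' → ε
D' → b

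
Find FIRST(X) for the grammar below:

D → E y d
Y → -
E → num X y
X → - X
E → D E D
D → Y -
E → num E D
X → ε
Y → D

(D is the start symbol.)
To compute FIRST(X), examine every production with X on the left-hand side, reading each right-hand side left to right until a non-nullable symbol is reached.

From X → - X:
  - '-' is a terminal: add '-' and stop
From X → ε:
  - ε-production, so ε ∈ FIRST(X)

Collecting: FIRST(X) = { '-', ε }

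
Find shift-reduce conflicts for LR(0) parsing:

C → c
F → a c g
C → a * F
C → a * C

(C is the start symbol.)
No shift-reduce conflicts

Augment with C' → C and build the canonical LR(0) collection (I0 = CLOSURE({[C' → . C]}), then GOTO on every symbol after a dot until no new states appear). It has 10 states:
  I0: { [C → . a * C], [C → . a * F], [C → . c], [C' → . C] }  — shift
  I1: { [C' → C .] }  — accept
  I2: { [C → a . * C], [C → a . * F] }  — shift
  I3: { [C → c .] }  — reduce
  I4: { [C → . a * C], [C → . a * F], [C → . c], [C → a * . C], [C → a * . F], [F → . a c g] }  — shift
  I5: { [C → a * C .] }  — reduce
  I6: { [C → a * F .] }  — reduce
  I7: { [C → a . * C], [C → a . * F], [F → a . c g] }  — shift
  I8: { [F → a c . g] }  — shift
  I9: { [F → a c g .] }  — reduce

No state contains both a complete item and a shift item.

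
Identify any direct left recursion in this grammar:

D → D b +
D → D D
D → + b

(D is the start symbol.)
Direct left recursion occurs when N → N α for some non-terminal N (the right-hand side begins with the left-hand side itself).

D → D b +: LEFT RECURSIVE (starts with D)
D → D D: LEFT RECURSIVE (starts with D)
D → + b: starts with '+'

The grammar has direct left recursion on: D.

Answer: Yes, D is left-recursive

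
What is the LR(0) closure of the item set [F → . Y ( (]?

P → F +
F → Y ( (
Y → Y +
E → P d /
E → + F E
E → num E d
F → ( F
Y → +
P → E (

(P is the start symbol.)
{ [F → . Y ( (], [Y → . +], [Y → . Y +] }

Start with: [F → . Y ( (]
  [F → . Y ( (] has the dot before Y: add [Y → . Y +], [Y → . +]
No further items can be added.

CLOSURE = { [F → . Y ( (], [Y → . +], [Y → . Y +] }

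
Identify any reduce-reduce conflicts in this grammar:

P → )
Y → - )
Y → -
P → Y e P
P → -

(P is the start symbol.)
Yes — I2: [P → - .] vs [Y → - .]

A reduce-reduce conflict occurs when an LR(0) state has two complete items [A → α .] and [B → β .] — both call for a reduction, and with no lookahead the parser cannot choose between them.

Augment with P' → P and build the canonical LR(0) collection (I0 = CLOSURE({[P' → . P]}), then GOTO on every symbol after a dot until no new states appear). It has 8 states:
  I0: { [P → . )], [P → . -], [P → . Y e P], [P' → . P], [Y → . - )], [Y → . -] }  — shift
  I1: { [P → ) .] }  — reduce
  I2: { [P → - .], [Y → - . )], [Y → - .] }  — shift, 2 reduces
  I3: { [P' → P .] }  — accept
  I4: { [P → Y . e P] }  — shift
  I5: { [P → . )], [P → . -], [P → . Y e P], [P → Y e . P], [Y → . - )], [Y → . -] }  — shift
  I6: { [P → Y e P .] }  — reduce
  I7: { [Y → - ) .] }  — reduce

I2 contains complete items [P → - .], [Y → - .] — reduce-reduce conflict.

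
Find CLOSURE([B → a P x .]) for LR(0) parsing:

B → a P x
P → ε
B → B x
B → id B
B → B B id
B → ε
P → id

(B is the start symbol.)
To compute CLOSURE, for each item [A → α.Bβ] where B is a non-terminal, add [B → .γ] for all productions B → γ; repeat for the newly added items until nothing changes.

Start with: [B → a P x .]
The dot is at the end, so nothing is added.

CLOSURE = { [B → a P x .] }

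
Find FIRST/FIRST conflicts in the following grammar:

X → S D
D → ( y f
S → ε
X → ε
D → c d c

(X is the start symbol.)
A FIRST/FIRST conflict occurs when two productions N → α and N → β for the same non-terminal have FIRST(α) ∩ FIRST(β) ≠ ∅ (with ε ∈ FIRST of a nullable right-hand side, so two nullable alternatives also conflict).

FIRST sets of the non-terminals at (or reachable through a nullable prefix from) the front of some alternative:
  FIRST(S) = { ε }
  FIRST(D) = { '(', 'c' }

Productions for X:
  X → S D: FIRST = { '(', 'c' }
  X → ε: FIRST = { ε }
Productions for D:
  D → ( y f: FIRST = { '(' }
  D → c d c: FIRST = { 'c' }
S has only one production, so no FIRST/FIRST conflict is possible there.

All alternatives of each non-terminal have pairwise disjoint FIRST sets.

Answer: No FIRST/FIRST conflicts.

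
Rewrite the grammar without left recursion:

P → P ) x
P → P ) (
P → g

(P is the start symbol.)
P → g P'
P' → ) x P'
P' → ) ( P'
P' → ε

P is directly left-recursive. The standard transformation for
  A → A α₁ | ... | A α_m | β₁ | ... | β_n
is
  A  → β₁ A' | ... | β_n A'
  A' → α₁ A' | ... | α_m A' | ε

P → g becomes P → g P'
P → P ) x becomes P' → ) x P'
P → P ) ( becomes P' → ) ( P'
Add P' → ε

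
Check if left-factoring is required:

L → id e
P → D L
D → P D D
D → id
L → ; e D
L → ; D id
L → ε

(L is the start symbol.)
Left-factoring is needed when two productions for the same non-terminal
share a common prefix on the right-hand side.

Productions for L:
  L → id e
  L → ; e D
  L → ; D id
  L → ε
Productions for D:
  D → P D D
  D → id

Found common prefix ';' in productions for L

Answer: Yes, L has productions with common prefix ';'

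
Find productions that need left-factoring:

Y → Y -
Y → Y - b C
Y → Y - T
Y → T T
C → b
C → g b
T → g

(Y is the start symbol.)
Yes, Y has productions with common prefix 'Y -'

Left-factoring is needed when two productions for the same non-terminal
share a common prefix on the right-hand side.

Productions for Y:
  Y → Y -
  Y → Y - b C
  Y → Y - T
  Y → T T
Productions for C:
  C → b
  C → g b

Found common prefix 'Y -' in productions for Y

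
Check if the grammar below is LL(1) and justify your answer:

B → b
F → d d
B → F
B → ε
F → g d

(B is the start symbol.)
Relevant sets:
  FIRST(F) = { 'd', 'g' }
  FOLLOW(B) = { $ }

For B:
  PREDICT(B → b) = { 'b' }
  PREDICT(B → F) = { 'd', 'g' }
  PREDICT(B → ε) = { $ }
For F:
  PREDICT(F → d d) = { 'd' }
  PREDICT(F → g d) = { 'g' }

All predict sets are disjoint. The grammar IS LL(1).

Answer: Yes, the grammar is LL(1).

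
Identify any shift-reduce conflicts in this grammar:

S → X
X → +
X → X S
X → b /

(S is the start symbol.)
Yes — I3: [S → X .] vs [X → . +]

Augment with S' → S and build the canonical LR(0) collection (I0 = CLOSURE({[S' → . S]}), then GOTO on every symbol after a dot until no new states appear). It has 7 states:
  I0: { [S → . X], [S' → . S], [X → . +], [X → . X S], [X → . b /] }  — shift
  I1: { [X → + .] }  — reduce
  I2: { [S' → S .] }  — accept
  I3: { [S → . X], [S → X .], [X → . +], [X → . X S], [X → . b /], [X → X . S] }  — shift, reduce
  I4: { [X → b . /] }  — shift
  I5: { [X → b / .] }  — reduce
  I6: { [X → X S .] }  — reduce

I3 contains reduce item [S → X .] and shift items [X → . +], [X → . b /] — shift-reduce conflict.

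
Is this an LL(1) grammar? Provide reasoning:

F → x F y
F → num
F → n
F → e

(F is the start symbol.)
Yes, the grammar is LL(1).

A grammar is LL(1) if for each non-terminal N with multiple productions, the predict sets of those productions are pairwise disjoint, where PREDICT(N → α) = (FIRST(α) \ {ε}) ∪ (FOLLOW(N) if α ⇒* ε).

For F:
  PREDICT(F → x F y) = { 'x' }
  PREDICT(F → num) = { 'num' }
  PREDICT(F → n) = { 'n' }
  PREDICT(F → e) = { 'e' }

All predict sets are disjoint. The grammar IS LL(1).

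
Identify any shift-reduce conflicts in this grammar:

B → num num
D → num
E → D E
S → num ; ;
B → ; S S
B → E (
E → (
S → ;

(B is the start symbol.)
A shift-reduce conflict occurs when an LR(0) state has both:
  - a complete (reduce) item [A → α .] (dot at the end), and
  - a shift item [B → β . c γ] (dot before a terminal).

Augment with B' → B and build the canonical LR(0) collection (I0 = CLOSURE({[B' → . B]}), then GOTO on every symbol after a dot until no new states appear). It has 17 states:
  I0: { [B → . ; S S], [B → . E (], [B → . num num], [B' → . B], [D → . num], [E → . (], [E → . D E] }  — shift
  I1: { [E → ( .] }  — reduce
  I2: { [B → ; . S S], [S → . ;], [S → . num ; ;] }  — shift
  I3: { [B' → B .] }  — accept
  I4: { [D → . num], [E → . (], [E → . D E], [E → D . E] }  — shift
  I5: { [B → E . (] }  — shift
  I6: { [B → num . num], [D → num .] }  — shift, reduce
  I7: { [B → num num .] }  — reduce
  I8: { [B → E ( .] }  — reduce
  I9: { [E → D E .] }  — reduce
  I10: { [D → num .] }  — reduce
  I11: { [S → ; .] }  — reduce
  I12: { [B → ; S . S], [S → . ;], [S → . num ; ;] }  — shift
  I13: { [S → num . ; ;] }  — shift
  I14: { [S → num ; . ;] }  — shift
  I15: { [S → num ; ; .] }  — reduce
  I16: { [B → ; S S .] }  — reduce

I6 contains reduce item [D → num .] and shift item [B → num . num] — shift-reduce conflict.

Answer: Yes — I6: [D → num .] vs [B → num . num]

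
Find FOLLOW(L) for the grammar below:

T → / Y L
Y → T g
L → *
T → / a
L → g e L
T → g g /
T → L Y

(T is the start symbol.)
{ $, '*', '/', 'g' }

To compute FOLLOW(L), find every occurrence of L on a right-hand side N → α L β: add FIRST(β) \ {ε}, and if β is empty or nullable also add FOLLOW(N). Iterate to a fixed point.

In T → / Y L: L is at the end, add FOLLOW(T)
In L → g e L: L is at the end; this adds FOLLOW(L) to itself — nothing new
In T → L Y: L is followed by Y, add FIRST(Y) \ {ε} = { '*', '/', 'g' }

The FOLLOW sets referred to above (computed the same way, to a fixed point):
  FOLLOW(T) = { $, 'g' }

Taking the union: FOLLOW(L) = { $, '*', '/', 'g' }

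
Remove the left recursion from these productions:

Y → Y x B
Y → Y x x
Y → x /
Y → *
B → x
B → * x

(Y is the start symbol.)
Y is directly left-recursive. The standard transformation for
  A → A α₁ | ... | A α_m | β₁ | ... | β_n
is
  A  → β₁ A' | ... | β_n A'
  A' → α₁ A' | ... | α_m A' | ε

Y → x / becomes Y → x / Y'
Y → * becomes Y → * Y'
Y → Y x B becomes Y' → x B Y'
Y → Y x x becomes Y' → x x Y'
Add Y' → ε

Productions for other non-terminals are unchanged:
  B → x
  B → * x

Resulting grammar:
Y → x / Y'
Y → * Y'
Y' → x B Y'
Y' → x x Y'
Y' → ε
B → x
B → * x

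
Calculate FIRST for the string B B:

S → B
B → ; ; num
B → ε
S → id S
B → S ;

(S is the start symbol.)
FIRST sets of the non-terminals involved (from the grammar, by fixed-point iteration):
  FIRST(B) = { ';', 'id', ε }

To compute FIRST(B B), process the symbols left to right:
Symbol B is a non-terminal. Add FIRST(B) \ {ε} = { ';', 'id' }
B is nullable (ε ∈ FIRST(B)), continue to the next symbol.
Symbol B is a non-terminal. Add FIRST(B) \ {ε} = { ';', 'id' }
B is nullable (ε ∈ FIRST(B)), continue to the next symbol.
All symbols are nullable, so ε is in the result.
FIRST(B B) = { ';', 'id', ε }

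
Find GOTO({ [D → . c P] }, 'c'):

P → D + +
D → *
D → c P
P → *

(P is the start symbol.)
{ [D → . *], [D → . c P], [D → c . P], [P → . *], [P → . D + +] }

GOTO(I, 'c') = CLOSURE({ [A → αX.β] : [A → α.Xβ] ∈ I, X = 'c' })

Items with dot before 'c', with the dot advanced:
  [D → . c P] → [D → c . P]
Closure of the advanced items:
  [D → c . P] has the dot before P: add [P → . D + +], [P → . *]
  [P → . D + +] has the dot before D: add [D → . *], [D → . c P]

GOTO = { [D → . *], [D → . c P], [D → c . P], [P → . *], [P → . D + +] }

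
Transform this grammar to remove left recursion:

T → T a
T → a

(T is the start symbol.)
T → a T'
T' → a T'
T' → ε

T is directly left-recursive. The standard transformation for
  A → A α₁ | ... | A α_m | β₁ | ... | β_n
is
  A  → β₁ A' | ... | β_n A'
  A' → α₁ A' | ... | α_m A' | ε

T → a becomes T → a T'
T → T a becomes T' → a T'
Add T' → ε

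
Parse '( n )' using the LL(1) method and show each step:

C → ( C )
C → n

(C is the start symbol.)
Stack is shown with the top on the left.

Stack    Input    Action
------------------------
C $      ( n ) $  output C → ( C )
( C ) $  ( n ) $  match '('
C ) $    n ) $    output C → n
n ) $    n ) $    match 'n'
) $      ) $      match ')'
$        $        accept

The string is accepted.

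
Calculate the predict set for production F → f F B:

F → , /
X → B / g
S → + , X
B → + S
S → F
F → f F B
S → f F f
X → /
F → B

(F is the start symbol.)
PREDICT(F → f F B) = (FIRST(RHS) \ {ε}) ∪ (FOLLOW(F) if ε ∈ FIRST(RHS), i.e. RHS ⇒* ε)
FIRST(f F B) = { 'f' }
ε ∉ FIRST(f F B), so FOLLOW(F) is not added.
PREDICT(F → f F B) = { 'f' }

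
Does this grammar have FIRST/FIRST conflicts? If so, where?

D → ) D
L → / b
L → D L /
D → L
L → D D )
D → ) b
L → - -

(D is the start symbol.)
Yes. D → ')' D / D → L on { ')' }; D → ')' D / D → ')' b on { ')' }; D → L / D → ')' b on { ')' }; L → '/' b / L → D L '/' on { '/' }; L → '/' b / L → D D ')' on { '/' }; L → D L '/' / L → D D ')' on { ')', '-', '/' }; L → D L '/' / L → '-' '-' on { '-' }; L → D D ')' / L → '-' '-' on { '-' }

A FIRST/FIRST conflict occurs when two productions N → α and N → β for the same non-terminal have FIRST(α) ∩ FIRST(β) ≠ ∅ (with ε ∈ FIRST of a nullable right-hand side, so two nullable alternatives also conflict).

FIRST sets of the non-terminals at (or reachable through a nullable prefix from) the front of some alternative:
  FIRST(L) = { ')', '-', '/' }
  FIRST(D) = { ')', '-', '/' }

Productions for D:
  D → ) D: FIRST = { ')' }
  D → L: FIRST = { ')', '-', '/' }
  D → ) b: FIRST = { ')' }
Productions for L:
  L → / b: FIRST = { '/' }
  L → D L /: FIRST = { ')', '-', '/' }
  L → D D ): FIRST = { ')', '-', '/' }
  L → - -: FIRST = { '-' }

Conflict for D: D → ) D and D → L
  Overlap: { ')' }
Conflict for D: D → ) D and D → ) b
  Overlap: { ')' }
Conflict for D: D → L and D → ) b
  Overlap: { ')' }
Conflict for L: L → / b and L → D L /
  Overlap: { '/' }
Conflict for L: L → / b and L → D D )
  Overlap: { '/' }
Conflict for L: L → D L / and L → D D )
  Overlap: { ')', '-', '/' }
Conflict for L: L → D L / and L → - -
  Overlap: { '-' }
Conflict for L: L → D D ) and L → - -
  Overlap: { '-' }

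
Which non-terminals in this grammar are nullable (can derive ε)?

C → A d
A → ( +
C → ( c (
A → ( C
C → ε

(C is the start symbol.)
A non-terminal is nullable if it can derive ε (the empty string): either it has an ε-production, or it has a production whose right-hand side consists entirely of nullable non-terminals.

ε-productions: C → ε
So C is immediately nullable.
No further non-terminal can be added: every production for the remaining non-terminals contains a terminal or a non-nullable non-terminal.
Nullable = { 'C' }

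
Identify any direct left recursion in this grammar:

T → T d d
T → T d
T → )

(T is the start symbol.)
T → T d d: LEFT RECURSIVE (starts with T)
T → T d: LEFT RECURSIVE (starts with T)
T → ): starts with ')'

The grammar has direct left recursion on: T.

Answer: Yes, T is left-recursive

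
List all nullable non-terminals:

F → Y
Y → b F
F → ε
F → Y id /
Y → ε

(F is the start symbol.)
ε-productions: F → ε, Y → ε
So F, Y are immediately nullable.
Every non-terminal is now nullable.
Nullable = { 'F', 'Y' }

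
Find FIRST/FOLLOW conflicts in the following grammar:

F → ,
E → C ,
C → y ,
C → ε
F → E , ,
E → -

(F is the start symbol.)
No FIRST/FOLLOW conflicts.

A FIRST/FOLLOW conflict occurs when a non-terminal N has a nullable alternative N → β (β ⇒* ε) and another alternative N → α with FIRST(α) ∩ FOLLOW(N) ≠ ∅: on such a lookahead the parser cannot decide between expanding α and letting N vanish via β.

Nullable non-terminals: C.

C: nullable alternative(s) C → ε; FOLLOW(C) = { ',' }
  C → y ,: FIRST \ {ε} = { 'y' } — disjoint from FOLLOW(C)
  C → ε: FIRST \ {ε} = { } — this is the only nullable alternative, skip

E, F have no nullable alternative, so no FIRST/FOLLOW check is needed there.

No FIRST/FOLLOW conflicts found.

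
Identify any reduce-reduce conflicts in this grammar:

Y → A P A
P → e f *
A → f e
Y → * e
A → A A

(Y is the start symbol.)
Augment with Y' → Y and build the canonical LR(0) collection (I0 = CLOSURE({[Y' → . Y]}), then GOTO on every symbol after a dot until no new states appear). It has 13 states:
  I0: { [A → . A A], [A → . f e], [Y → . * e], [Y → . A P A], [Y' → . Y] }  — shift
  I1: { [Y → * . e] }  — shift
  I2: { [A → . A A], [A → . f e], [A → A . A], [P → . e f *], [Y → A . P A] }  — shift
  I3: { [Y' → Y .] }  — accept
  I4: { [A → f . e] }  — shift
  I5: { [A → f e .] }  — reduce
  I6: { [A → . A A], [A → . f e], [A → A . A], [A → A A .] }  — shift, reduce
  I7: { [A → . A A], [A → . f e], [Y → A P . A] }  — shift
  I8: { [P → e . f *] }  — shift
  I9: { [P → e f . *] }  — shift
  I10: { [P → e f * .] }  — reduce
  I11: { [A → . A A], [A → . f e], [A → A . A], [Y → A P A .] }  — shift, reduce
  I12: { [Y → * e .] }  — reduce

No state contains more than one complete item.

Answer: No reduce-reduce conflicts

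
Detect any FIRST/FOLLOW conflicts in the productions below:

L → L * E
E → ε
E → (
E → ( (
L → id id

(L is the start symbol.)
Nullable non-terminals: E.

E: nullable alternative(s) E → ε; FOLLOW(E) = { $, '*' }
  E → ε: FIRST \ {ε} = { } — this is the only nullable alternative, skip
  E → (: FIRST \ {ε} = { '(' } — disjoint from FOLLOW(E)
  E → ( (: FIRST \ {ε} = { '(' } — disjoint from FOLLOW(E)

L has no nullable alternative, so no FIRST/FOLLOW check is needed there.

No FIRST/FOLLOW conflicts found.

Answer: No FIRST/FOLLOW conflicts.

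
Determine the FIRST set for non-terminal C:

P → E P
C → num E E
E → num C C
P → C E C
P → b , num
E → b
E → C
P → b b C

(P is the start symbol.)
To compute FIRST(C), examine every production with C on the left-hand side, reading each right-hand side left to right until a non-nullable symbol is reached.

From C → num E E:
  - num is a terminal: add 'num' and stop

Collecting: FIRST(C) = { 'num' }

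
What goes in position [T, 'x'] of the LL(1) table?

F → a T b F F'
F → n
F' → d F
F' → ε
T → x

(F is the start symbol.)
T → x

To find M[T, 'x'], we find productions for T where 'x' is in the predict set (PREDICT(N → α) = (FIRST(α) \ {ε}) ∪ (FOLLOW(N) if α ⇒* ε)).

T → x: PREDICT = { 'x' }
  'x' is in predict set, so this production goes in M[T, 'x']

M[T, 'x'] = T → x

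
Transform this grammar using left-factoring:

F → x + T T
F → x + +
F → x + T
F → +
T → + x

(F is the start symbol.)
F → x + F'
F' → T F''
F'' → T
F'' → ε
F' → +
F → +
T → + x

Left-factoring transforms A → αβ₁ | αβ₂ into A → αA' and A' → β₁ | β₂
(α is the longest common prefix among the alternatives). Repeat until
no nonterminal has two alternatives with a common prefix.

Round 1: F has alternatives sharing prefix 'x +'. Introduce F': F → x + F'
  Add: F' → T T
  Add: F' → +
  Add: F' → T

Round 2: F' has alternatives sharing prefix 'T'. Introduce F'': F' → T F''
  Add: F'' → T
  Add: F'' → ε

No remaining common prefixes — done.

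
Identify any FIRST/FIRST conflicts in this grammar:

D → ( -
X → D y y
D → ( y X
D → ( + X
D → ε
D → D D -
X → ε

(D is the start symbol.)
Yes. D → '(' '-' / D → '(' y X on { '(' }; D → '(' '-' / D → '(' '+' X on { '(' }; D → '(' '-' / D → D D '-' on { '(' }; D → '(' y X / D → '(' '+' X on { '(' }; D → '(' y X / D → D D '-' on { '(' }; D → '(' '+' X / D → D D '-' on { '(' }

A FIRST/FIRST conflict occurs when two productions N → α and N → β for the same non-terminal have FIRST(α) ∩ FIRST(β) ≠ ∅ (with ε ∈ FIRST of a nullable right-hand side, so two nullable alternatives also conflict).

FIRST sets of the non-terminals at (or reachable through a nullable prefix from) the front of some alternative:
  FIRST(D) = { '(', '-', ε }

Productions for D:
  D → ( -: FIRST = { '(' }
  D → ( y X: FIRST = { '(' }
  D → ( + X: FIRST = { '(' }
  D → ε: FIRST = { ε }
  D → D D -: FIRST = { '(', '-' }
Productions for X:
  X → D y y: FIRST = { '(', '-', 'y' }
  X → ε: FIRST = { ε }

Conflict for D: D → ( - and D → ( y X
  Overlap: { '(' }
Conflict for D: D → ( - and D → ( + X
  Overlap: { '(' }
Conflict for D: D → ( - and D → D D -
  Overlap: { '(' }
Conflict for D: D → ( y X and D → ( + X
  Overlap: { '(' }
Conflict for D: D → ( y X and D → D D -
  Overlap: { '(' }
Conflict for D: D → ( + X and D → D D -
  Overlap: { '(' }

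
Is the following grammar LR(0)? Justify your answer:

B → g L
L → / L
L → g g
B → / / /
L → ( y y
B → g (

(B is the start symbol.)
No. Shift-reduce conflict between [B → g ( .] and [L → ( . y y]

Augment with B' → B and build the canonical LR(0) collection (I0 = CLOSURE({[B' → . B]}), then GOTO on every symbol after a dot until no new states appear). It has 15 states:
  I0: { [B → . / / /], [B → . g (], [B → . g L], [B' → . B] }  — shift
  I1: { [B → / . / /] }  — shift
  I2: { [B' → B .] }  — accept
  I3: { [B → g . (], [B → g . L], [L → . ( y y], [L → . / L], [L → . g g] }  — shift
  I4: { [B → g ( .], [L → ( . y y] }  — shift, reduce
  I5: { [L → . ( y y], [L → . / L], [L → . g g], [L → / . L] }  — shift
  I6: { [B → g L .] }  — reduce
  I7: { [L → g . g] }  — shift
  I8: { [L → g g .] }  — reduce
  I9: { [L → ( . y y] }  — shift
  I10: { [L → / L .] }  — reduce
  I11: { [L → ( y . y] }  — shift
  I12: { [L → ( y y .] }  — reduce
  I13: { [B → / / . /] }  — shift
  I14: { [B → / / / .] }  — reduce

Conflict in state I4:
  Shift-reduce conflict between [B → g ( .] and [L → ( . y y]
So the grammar is NOT LR(0).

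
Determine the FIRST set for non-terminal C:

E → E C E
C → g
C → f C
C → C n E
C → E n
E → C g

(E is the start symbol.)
FIRST sets of the other non-terminals involved (by the same procedure, iterated to a fixed point):
  FIRST(E) = { 'f', 'g' }

From C → g:
  - g is a terminal: add 'g' and stop
From C → f C:
  - f is a terminal: add 'f' and stop
From C → C n E:
  - C is the symbol being defined: contributes nothing new
    C is not nullable, so stop
From C → E n:
  - E is a non-terminal: add FIRST(E) \ {ε} = { 'f', 'g' }
    E is not nullable, so stop

Collecting: FIRST(C) = { 'f', 'g' }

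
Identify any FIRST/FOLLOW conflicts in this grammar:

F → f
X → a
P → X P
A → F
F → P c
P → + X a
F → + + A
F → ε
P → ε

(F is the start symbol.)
A FIRST/FOLLOW conflict occurs when a non-terminal N has a nullable alternative N → β (β ⇒* ε) and another alternative N → α with FIRST(α) ∩ FOLLOW(N) ≠ ∅: on such a lookahead the parser cannot decide between expanding α and letting N vanish via β.

Nullable non-terminals: A, F, P.
FIRST sets used below: FIRST(P) = { '+', 'a', ε }, FIRST(X) = { 'a' }
A has a nullable alternative but only one production, so nothing to check.

F: nullable alternative(s) F → ε; FOLLOW(F) = { $ }
  F → f: FIRST \ {ε} = { 'f' } — disjoint from FOLLOW(F)
  F → P c: FIRST \ {ε} = { '+', 'a', 'c' } — disjoint from FOLLOW(F)
  F → + + A: FIRST \ {ε} = { '+' } — disjoint from FOLLOW(F)
  F → ε: FIRST \ {ε} = { } — this is the only nullable alternative, skip

P: nullable alternative(s) P → ε; FOLLOW(P) = { 'c' }
  P → X P: FIRST \ {ε} = { 'a' } — disjoint from FOLLOW(P)
  P → + X a: FIRST \ {ε} = { '+' } — disjoint from FOLLOW(P)
  P → ε: FIRST \ {ε} = { } — this is the only nullable alternative, skip

X has no nullable alternative, so no FIRST/FOLLOW check is needed there.

No FIRST/FOLLOW conflicts found.

Answer: No FIRST/FOLLOW conflicts.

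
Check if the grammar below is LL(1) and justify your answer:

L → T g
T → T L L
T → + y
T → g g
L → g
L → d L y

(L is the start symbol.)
Relevant sets:
  FIRST(T) = { '+', 'g' }

For L:
  PREDICT(L → T g) = { '+', 'g' }
  PREDICT(L → g) = { 'g' }
  PREDICT(L → d L y) = { 'd' }
For T:
  PREDICT(T → T L L) = { '+', 'g' }
  PREDICT(T → '+' y) = { '+' }
  PREDICT(T → g g) = { 'g' }

Conflict found: Predict set conflict for L: { 'g' }
The grammar is NOT LL(1).

Answer: No. Predict set conflict for L: { 'g' }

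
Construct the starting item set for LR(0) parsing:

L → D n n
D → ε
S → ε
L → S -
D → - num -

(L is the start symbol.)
{ [D → . - num -], [D → .], [L → . D n n], [L → . S -], [L' → . L], [S → .] }

First, augment the grammar with L' → L
I₀ = CLOSURE({ [L' → . L] }):
  [L' → . L] has the dot before L: add [L → . D n n], [L → . S -]
  [L → . D n n] has the dot before D: add [D → .], [D → . - num -]
  [L → . S -] has the dot before S: add [S → .]
No further items can be added.

I₀ = { [D → . - num -], [D → .], [L → . D n n], [L → . S -], [L' → . L], [S → .] }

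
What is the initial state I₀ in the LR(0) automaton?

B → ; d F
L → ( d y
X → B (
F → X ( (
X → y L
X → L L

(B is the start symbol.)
{ [B → . ; d F], [B' → . B] }

First, augment the grammar with B' → B
I₀ = CLOSURE({ [B' → . B] }):
  [B' → . B] has the dot before B: add [B → . ; d F]
No further items can be added.

I₀ = { [B → . ; d F], [B' → . B] }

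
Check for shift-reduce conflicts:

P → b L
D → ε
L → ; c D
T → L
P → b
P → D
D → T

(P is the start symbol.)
A shift-reduce conflict occurs when an LR(0) state has both:
  - a complete (reduce) item [A → α .] (dot at the end), and
  - a shift item [B → β . c γ] (dot before a terminal).

Augment with P' → P and build the canonical LR(0) collection (I0 = CLOSURE({[P' → . P]}), then GOTO on every symbol after a dot until no new states appear). It has 10 states:
  I0: { [D → . T], [D → .], [L → . ; c D], [P → . D], [P → . b L], [P → . b], [P' → . P], [T → . L] }  — shift, reduce
  I1: { [L → ; . c D] }  — shift
  I2: { [P → D .] }  — reduce
  I3: { [T → L .] }  — reduce
  I4: { [P' → P .] }  — accept
  I5: { [D → T .] }  — reduce
  I6: { [L → . ; c D], [P → b . L], [P → b .] }  — shift, reduce
  I7: { [P → b L .] }  — reduce
  I8: { [D → . T], [D → .], [L → . ; c D], [L → ; c . D], [T → . L] }  — shift, reduce
  I9: { [L → ; c D .] }  — reduce

I0 contains reduce item [D → .] and shift items [L → . ; c D], [P → . b], [P → . b L] — shift-reduce conflict.
I6 contains reduce item [P → b .] and shift item [L → . ; c D] — shift-reduce conflict.
I8 contains reduce item [D → .] and shift item [L → . ; c D] — shift-reduce conflict.

Answer: Yes — I0: [D → .] vs [L → . ; c D]; I6: [P → b .] vs [L → . ; c D]; I8: [D → .] vs [L → . ; c D]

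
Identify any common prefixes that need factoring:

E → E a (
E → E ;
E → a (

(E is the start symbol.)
Yes, E has productions with common prefix 'E'

Left-factoring is needed when two productions for the same non-terminal
share a common prefix on the right-hand side.

Productions for E:
  E → E a (
  E → E ;
  E → a (

Found common prefix 'E' in productions for E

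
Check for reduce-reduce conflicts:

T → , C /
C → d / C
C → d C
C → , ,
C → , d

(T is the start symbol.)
No reduce-reduce conflicts

Augment with T' → T and build the canonical LR(0) collection (I0 = CLOSURE({[T' → . T]}), then GOTO on every symbol after a dot until no new states appear). It has 12 states:
  I0: { [T → . , C /], [T' → . T] }  — shift
  I1: { [C → . , ,], [C → . , d], [C → . d / C], [C → . d C], [T → , . C /] }  — shift
  I2: { [T' → T .] }  — accept
  I3: { [C → , . ,], [C → , . d] }  — shift
  I4: { [T → , C . /] }  — shift
  I5: { [C → . , ,], [C → . , d], [C → . d / C], [C → . d C], [C → d . / C], [C → d . C] }  — shift
  I6: { [C → . , ,], [C → . , d], [C → . d / C], [C → . d C], [C → d / . C] }  — shift
  I7: { [C → d C .] }  — reduce
  I8: { [C → d / C .] }  — reduce
  I9: { [T → , C / .] }  — reduce
  I10: { [C → , , .] }  — reduce
  I11: { [C → , d .] }  — reduce

No state contains more than one complete item.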